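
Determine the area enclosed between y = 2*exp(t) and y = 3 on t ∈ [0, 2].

The difference (2*exp(t)) - (3) = 2*exp(t) - 3 changes sign at t = log(3/2) inside [0, 2], so split the integral there.
∫[0,log(3/2)] (2*exp(t) - 3) dt = log(8/27) + 1; the area of that piece is -1 + log(27/8).
∫[log(3/2),2] (2*exp(t) - 3) dt = -9 - 3*log(2) + 3*log(3) + 2*exp(2).
Total area = (-1 + log(27/8)) + (-9 - 3*log(2) + 3*log(3) + 2*exp(2)) = -10 - 6*log(2) + 6*log(3) + 2*exp(2).

-10 - 6*log(2) + 6*log(3) + 2*exp(2)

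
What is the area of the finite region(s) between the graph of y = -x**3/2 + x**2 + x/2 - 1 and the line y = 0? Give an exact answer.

The curve meets the x-axis where -x**3/2 + x**2 + x/2 - 1 = 0, i.e. -(x - 2)*(x - 1)*(x + 1)/2 = 0, at x = -1, 1, 2.
On [-1, 1] the curve lies below the axis; ∫[-1,1] (-x**3/2 + x**2 + x/2 - 1) dx = -4/3, giving area 4/3.
On [1, 2] the curve lies above the axis; ∫[1,2] (-x**3/2 + x**2 + x/2 - 1) dx = 5/24, giving area 5/24.
Total area = 4/3 + 5/24 = 37/24.

37/24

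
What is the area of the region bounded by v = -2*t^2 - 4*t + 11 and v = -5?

72

Set the curves equal: -2*t^2 - 4*t + 11 = -5, so -2*t^2 - 4*t + 16 = 0, which factors as -2*(t - 2)*(t + 4) = 0. The curves meet at t = -4, 2.
On [-4, 2], v = -2*t^2 - 4*t + 11 is on top; that piece has area ∫[-4,2] (-2*t^2 - 4*t + 16) dt = 72.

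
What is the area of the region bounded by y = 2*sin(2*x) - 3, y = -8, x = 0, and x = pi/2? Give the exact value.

On [0, pi/2], (2*sin(2*x) - 3) - (-8) = 2*sin(2*x) + 5 is ≥ 0 throughout, so the area is a single integral of |2*sin(2*x) + 5|.
∫[0,pi/2] (2*sin(2*x) + 5) dx = 2 + 5*pi/2.

2 + 5*pi/2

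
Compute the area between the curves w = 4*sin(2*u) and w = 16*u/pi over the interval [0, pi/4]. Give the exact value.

On [0, pi/4], (4*sin(2*u)) - (16*u/pi) = -16*u/pi + 4*sin(2*u) is ≥ 0 throughout, so the area is a single integral of |-16*u/pi + 4*sin(2*u)|.
∫[0,pi/4] (-16*u/pi + 4*sin(2*u)) du = 2 - pi/2.

2 - pi/2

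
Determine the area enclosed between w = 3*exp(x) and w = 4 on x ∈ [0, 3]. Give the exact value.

-17 - 8*log(3) + 16*log(2) + 3*exp(3)

The difference (3*exp(x)) - (4) = 3*exp(x) - 4 changes sign at x = log(4/3) inside [0, 3], so split the integral there.
∫[0,log(4/3)] (3*exp(x) - 4) dx = log(81/256) + 1; the area of that piece is -1 + log(256/81).
∫[log(4/3),3] (3*exp(x) - 4) dx = -16 - 4*log(3) + 8*log(2) + 3*exp(3).
Total area = (-1 + log(256/81)) + (-16 - 4*log(3) + 8*log(2) + 3*exp(3)) = -17 - 8*log(3) + 16*log(2) + 3*exp(3).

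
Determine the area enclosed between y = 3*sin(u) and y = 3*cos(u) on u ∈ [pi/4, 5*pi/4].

6*sqrt(2)

On [pi/4, 5*pi/4], (3*sin(u)) - (3*cos(u)) = 3*sin(u) - 3*cos(u) is ≥ 0 throughout, so the area is a single integral of |3*sin(u) - 3*cos(u)|.
∫[pi/4,5*pi/4] (3*sin(u) - 3*cos(u)) du = 6*sqrt(2).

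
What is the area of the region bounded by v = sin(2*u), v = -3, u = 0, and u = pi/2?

1 + 3*pi/2

On [0, pi/2], (sin(2*u)) - (-3) = sin(2*u) + 3 is ≥ 0 throughout, so the area is a single integral of |sin(2*u) + 3|.
∫[0,pi/2] (sin(2*u) + 3) du = 1 + 3*pi/2.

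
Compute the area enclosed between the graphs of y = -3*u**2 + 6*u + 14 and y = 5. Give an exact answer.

Set the curves equal: -3*u**2 + 6*u + 14 = 5, so -3*u**2 + 6*u + 9 = 0, which factors as -3*(u - 3)*(u + 1) = 0. The curves meet at u = -1, 3.
On [-1, 3], y = -3*u**2 + 6*u + 14 is on top; that piece has area ∫[-1,3] (-3*u**2 + 6*u + 9) du = 32.

32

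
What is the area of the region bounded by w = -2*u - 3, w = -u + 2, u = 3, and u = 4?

On [3, 4], (-2*u - 3) - (-u + 2) = -u - 5 is ≤ 0 throughout, so the area is a single integral of |-u - 5|.
∫[3,4] (-u - 5) du = -17/2; the area of that piece is 17/2.

17/2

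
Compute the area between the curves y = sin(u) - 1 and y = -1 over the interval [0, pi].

2

On [0, pi], (sin(u) - 1) - (-1) = sin(u) is ≥ 0 throughout, so the area is a single integral of |sin(u)|.
∫[0,pi] (sin(u)) du = 2.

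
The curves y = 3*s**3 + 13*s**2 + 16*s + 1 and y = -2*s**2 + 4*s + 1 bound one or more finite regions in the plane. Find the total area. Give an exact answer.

71/2

Set the curves equal: 3*s**3 + 13*s**2 + 16*s + 1 = -2*s**2 + 4*s + 1, so 3*s**3 + 15*s**2 + 12*s = 0, which factors as 3*s*(s + 1)*(s + 4) = 0. The curves meet at s = -4, -1, 0.
On [-4, -1], y = 3*s**3 + 13*s**2 + 16*s + 1 is on top; that piece has area ∫[-4,-1] (3*s**3 + 15*s**2 + 12*s) ds = 135/4.
On [-1, 0], y = -2*s**2 + 4*s + 1 is on top; that piece has area ∫[-1,0] (-(3*s**3 + 15*s**2 + 12*s)) ds = 7/4.
Total enclosed area = 135/4 + 7/4 = 71/2.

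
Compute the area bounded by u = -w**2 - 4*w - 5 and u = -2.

Both boundary curves give u as a function of w, so integrate with respect to w. Setting them equal: -w**2 - 4*w - 3 = 0, i.e. -(w + 1)*(w + 3) = 0, so they meet at w = -3, -1.
For w in [-3, -1], u = -w**2 - 4*w - 5 is on the right; area = ∫[-3,-1] (-w**2 - 4*w - 3) dw = 4/3.

4/3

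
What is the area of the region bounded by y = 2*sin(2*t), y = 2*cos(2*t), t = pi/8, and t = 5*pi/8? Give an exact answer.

On [pi/8, 5*pi/8], (2*sin(2*t)) - (2*cos(2*t)) = 2*sin(2*t) - 2*cos(2*t) is ≥ 0 throughout, so the area is a single integral of |2*sin(2*t) - 2*cos(2*t)|.
∫[pi/8,5*pi/8] (2*sin(2*t) - 2*cos(2*t)) dt = 2*sqrt(2).

2*sqrt(2)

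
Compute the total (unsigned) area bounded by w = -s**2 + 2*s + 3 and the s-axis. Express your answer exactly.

The curve meets the s-axis where -s**2 + 2*s + 3 = 0, i.e. -(s - 3)*(s + 1) = 0, at s = -1, 3.
On [-1, 3] the curve lies above the axis; ∫[-1,3] (-s**2 + 2*s + 3) ds = 32/3, giving area 32/3.

32/3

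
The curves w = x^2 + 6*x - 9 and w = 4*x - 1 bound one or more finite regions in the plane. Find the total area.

Set the curves equal: x^2 + 6*x - 9 = 4*x - 1, so x^2 + 2*x - 8 = 0, which factors as (x - 2)*(x + 4) = 0. The curves meet at x = -4, 2.
On [-4, 2], w = 4*x - 1 is on top; that piece has area ∫[-4,2] (-(x^2 + 2*x - 8)) dx = 36.

36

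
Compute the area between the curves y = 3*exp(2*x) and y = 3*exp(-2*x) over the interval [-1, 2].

-6 + 3*exp(-4)/2 + 3*exp(-2)/2 + 3*exp(2)/2 + 3*exp(4)/2

The difference (3*exp(2*x)) - (3*exp(-2*x)) = 3*exp(2*x) - 3*exp(-2*x) changes sign at x = 0 inside [-1, 2], so split the integral there.
∫[-1,0] (3*exp(2*x) - 3*exp(-2*x)) dx = -3*exp(2)/2 - 3*exp(-2)/2 + 3; the area of that piece is -3 + 3*exp(-2)/2 + 3*exp(2)/2.
∫[0,2] (3*exp(2*x) - 3*exp(-2*x)) dx = -3 + 3*exp(-4)/2 + 3*exp(4)/2.
Total area = (-3 + 3*exp(-2)/2 + 3*exp(2)/2) + (-3 + 3*exp(-4)/2 + 3*exp(4)/2) = -6 + 3*exp(-4)/2 + 3*exp(-2)/2 + 3*exp(2)/2 + 3*exp(4)/2.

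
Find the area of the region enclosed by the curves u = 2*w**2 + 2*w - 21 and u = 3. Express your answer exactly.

343/3

Both boundary curves give u as a function of w, so integrate with respect to w. Setting them equal: 2*w**2 + 2*w - 24 = 0, i.e. 2*(w - 3)*(w + 4) = 0, so they meet at w = -4, 3.
For w in [-4, 3], u = 2*w**2 + 2*w - 21 is on the left; area = ∫[-4,3] (-(2*w**2 + 2*w - 24)) dw = 343/3.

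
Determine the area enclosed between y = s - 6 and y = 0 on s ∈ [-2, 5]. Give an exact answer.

63/2

On [-2, 5], (s - 6) - (0) = s - 6 is ≤ 0 throughout, so the area is a single integral of |s - 6|.
∫[-2,5] (s - 6) ds = -63/2; the area of that piece is 63/2.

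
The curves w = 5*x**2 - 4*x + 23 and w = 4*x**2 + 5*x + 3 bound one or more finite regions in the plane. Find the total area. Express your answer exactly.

Set the curves equal: 5*x**2 - 4*x + 23 = 4*x**2 + 5*x + 3, so x**2 - 9*x + 20 = 0, which factors as (x - 5)*(x - 4) = 0. The curves meet at x = 4, 5.
On [4, 5], w = 4*x**2 + 5*x + 3 is on top; that piece has area ∫[4,5] (-(x**2 - 9*x + 20)) dx = 1/6.

1/6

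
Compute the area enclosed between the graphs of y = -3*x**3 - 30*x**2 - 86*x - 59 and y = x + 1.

71/2

Set the curves equal: -3*x**3 - 30*x**2 - 86*x - 59 = x + 1, so -3*x**3 - 30*x**2 - 87*x - 60 = 0, which factors as -3*(x + 1)*(x + 4)*(x + 5) = 0. The curves meet at x = -5, -4, -1.
On [-5, -4], y = x + 1 is on top; that piece has area ∫[-5,-4] (-(-3*x**3 - 30*x**2 - 87*x - 60)) dx = 7/4.
On [-4, -1], y = -3*x**3 - 30*x**2 - 86*x - 59 is on top; that piece has area ∫[-4,-1] (-3*x**3 - 30*x**2 - 87*x - 60) dx = 135/4.
Total enclosed area = 7/4 + 135/4 = 71/2.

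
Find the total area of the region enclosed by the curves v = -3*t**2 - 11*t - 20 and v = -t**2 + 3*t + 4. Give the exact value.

1/3

Set the curves equal: -3*t**2 - 11*t - 20 = -t**2 + 3*t + 4, so -2*t**2 - 14*t - 24 = 0, which factors as -2*(t + 3)*(t + 4) = 0. The curves meet at t = -4, -3.
On [-4, -3], v = -3*t**2 - 11*t - 20 is on top; that piece has area ∫[-4,-3] (-2*t**2 - 14*t - 24) dt = 1/3.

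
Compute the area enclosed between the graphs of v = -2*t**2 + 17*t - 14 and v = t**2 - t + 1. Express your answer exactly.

32

Set the curves equal: -2*t**2 + 17*t - 14 = t**2 - t + 1, so -3*t**2 + 18*t - 15 = 0, which factors as -3*(t - 5)*(t - 1) = 0. The curves meet at t = 1, 5.
On [1, 5], v = -2*t**2 + 17*t - 14 is on top; that piece has area ∫[1,5] (-3*t**2 + 18*t - 15) dt = 32.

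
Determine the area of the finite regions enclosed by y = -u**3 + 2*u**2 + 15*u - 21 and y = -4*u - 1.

2521/12

Set the curves equal: -u**3 + 2*u**2 + 15*u - 21 = -4*u - 1, so -u**3 + 2*u**2 + 19*u - 20 = 0, which factors as -(u - 5)*(u - 1)*(u + 4) = 0. The curves meet at u = -4, 1, 5.
On [-4, 1], y = -4*u - 1 is on top; that piece has area ∫[-4,1] (-(-u**3 + 2*u**2 + 19*u - 20)) du = 1625/12.
On [1, 5], y = -u**3 + 2*u**2 + 15*u - 21 is on top; that piece has area ∫[1,5] (-u**3 + 2*u**2 + 19*u - 20) du = 224/3.
Total enclosed area = 1625/12 + 224/3 = 2521/12.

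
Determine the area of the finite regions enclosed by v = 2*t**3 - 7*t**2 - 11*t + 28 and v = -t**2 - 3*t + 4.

131/2

Set the curves equal: 2*t**3 - 7*t**2 - 11*t + 28 = -t**2 - 3*t + 4, so 2*t**3 - 6*t**2 - 8*t + 24 = 0, which factors as 2*(t - 3)*(t - 2)*(t + 2) = 0. The curves meet at t = -2, 2, 3.
On [-2, 2], v = 2*t**3 - 7*t**2 - 11*t + 28 is on top; that piece has area ∫[-2,2] (2*t**3 - 6*t**2 - 8*t + 24) dt = 64.
On [2, 3], v = -t**2 - 3*t + 4 is on top; that piece has area ∫[2,3] (-(2*t**3 - 6*t**2 - 8*t + 24)) dt = 3/2.
Total enclosed area = 64 + 3/2 = 131/2.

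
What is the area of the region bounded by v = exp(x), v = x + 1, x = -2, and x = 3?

-15/2 - exp(-2) + exp(3)

On [-2, 3], (exp(x)) - (x + 1) = -x + exp(x) - 1 is ≥ 0 throughout, so the area is a single integral of |-x + exp(x) - 1|.
∫[-2,3] (-x + exp(x) - 1) dx = -15/2 - exp(-2) + exp(3).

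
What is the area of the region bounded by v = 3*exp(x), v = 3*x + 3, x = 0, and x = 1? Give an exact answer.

-15/2 + 3*exp(1)

On [0, 1], (3*exp(x)) - (3*x + 3) = -3*x + 3*exp(x) - 3 is ≥ 0 throughout, so the area is a single integral of |-3*x + 3*exp(x) - 3|.
∫[0,1] (-3*x + 3*exp(x) - 3) dx = -15/2 + 3*exp(1).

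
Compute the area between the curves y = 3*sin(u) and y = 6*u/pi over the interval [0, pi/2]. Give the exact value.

3 - 3*pi/4

On [0, pi/2], (3*sin(u)) - (6*u/pi) = -6*u/pi + 3*sin(u) is ≥ 0 throughout, so the area is a single integral of |-6*u/pi + 3*sin(u)|.
∫[0,pi/2] (-6*u/pi + 3*sin(u)) du = 3 - 3*pi/4.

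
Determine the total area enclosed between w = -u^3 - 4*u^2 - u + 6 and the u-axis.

The curve meets the u-axis where -u^3 - 4*u^2 - u + 6 = 0, i.e. -(u - 1)*(u + 2)*(u + 3) = 0, at u = -3, -2, 1.
On [-3, -2] the curve lies below the axis; ∫[-3,-2] (-u^3 - 4*u^2 - u + 6) du = -7/12, giving area 7/12.
On [-2, 1] the curve lies above the axis; ∫[-2,1] (-u^3 - 4*u^2 - u + 6) du = 45/4, giving area 45/4.
Total area = 7/12 + 45/4 = 71/6.

71/6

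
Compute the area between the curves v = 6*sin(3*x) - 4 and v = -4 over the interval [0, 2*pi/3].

The difference (6*sin(3*x) - 4) - (-4) = 6*sin(3*x) changes sign at x = pi/3 inside [0, 2*pi/3], so split the integral there.
∫[0,pi/3] (6*sin(3*x)) dx = 4.
∫[pi/3,2*pi/3] (6*sin(3*x)) dx = -4; the area of that piece is 4.
Total area = 4 + 4 = 8.

8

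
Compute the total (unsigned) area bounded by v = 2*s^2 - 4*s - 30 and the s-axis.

The curve meets the s-axis where 2*s^2 - 4*s - 30 = 0, i.e. 2*(s - 5)*(s + 3) = 0, at s = -3, 5.
On [-3, 5] the curve lies below the axis; ∫[-3,5] (2*s^2 - 4*s - 30) ds = -512/3, giving area 512/3.

512/3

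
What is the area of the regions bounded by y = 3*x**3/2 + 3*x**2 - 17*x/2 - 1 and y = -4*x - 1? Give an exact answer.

Set the curves equal: 3*x**3/2 + 3*x**2 - 17*x/2 - 1 = -4*x - 1, so 3*x**3/2 + 3*x**2 - 9*x/2 = 0, which factors as 3*x*(x - 1)*(x + 3)/2 = 0. The curves meet at x = -3, 0, 1.
On [-3, 0], y = 3*x**3/2 + 3*x**2 - 17*x/2 - 1 is on top; that piece has area ∫[-3,0] (3*x**3/2 + 3*x**2 - 9*x/2) dx = 135/8.
On [0, 1], y = -4*x - 1 is on top; that piece has area ∫[0,1] (-(3*x**3/2 + 3*x**2 - 9*x/2)) dx = 7/8.
Total enclosed area = 135/8 + 7/8 = 71/4.

71/4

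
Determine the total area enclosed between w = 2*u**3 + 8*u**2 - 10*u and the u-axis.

The curve meets the u-axis where 2*u**3 + 8*u**2 - 10*u = 0, i.e. 2*u*(u - 1)*(u + 5) = 0, at u = -5, 0, 1.
On [-5, 0] the curve lies above the axis; ∫[-5,0] (2*u**3 + 8*u**2 - 10*u) du = 875/6, giving area 875/6.
On [0, 1] the curve lies below the axis; ∫[0,1] (2*u**3 + 8*u**2 - 10*u) du = -11/6, giving area 11/6.
Total area = 875/6 + 11/6 = 443/3.

443/3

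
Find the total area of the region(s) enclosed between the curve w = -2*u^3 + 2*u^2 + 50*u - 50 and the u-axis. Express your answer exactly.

2024/3

The curve meets the u-axis where -2*u^3 + 2*u^2 + 50*u - 50 = 0, i.e. -2*(u - 5)*(u - 1)*(u + 5) = 0, at u = -5, 1, 5.
On [-5, 1] the curve lies below the axis; ∫[-5,1] (-2*u^3 + 2*u^2 + 50*u - 50) du = -504, giving area 504.
On [1, 5] the curve lies above the axis; ∫[1,5] (-2*u^3 + 2*u^2 + 50*u - 50) du = 512/3, giving area 512/3.
Total area = 504 + 512/3 = 2024/3.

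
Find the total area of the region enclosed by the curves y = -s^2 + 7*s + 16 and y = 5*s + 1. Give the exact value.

Set the curves equal: -s^2 + 7*s + 16 = 5*s + 1, so -s^2 + 2*s + 15 = 0, which factors as -(s - 5)*(s + 3) = 0. The curves meet at s = -3, 5.
On [-3, 5], y = -s^2 + 7*s + 16 is on top; that piece has area ∫[-3,5] (-s^2 + 2*s + 15) ds = 256/3.

256/3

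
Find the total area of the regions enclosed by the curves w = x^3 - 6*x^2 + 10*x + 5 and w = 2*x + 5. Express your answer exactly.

Set the curves equal: x^3 - 6*x^2 + 10*x + 5 = 2*x + 5, so x^3 - 6*x^2 + 8*x = 0, which factors as x*(x - 4)*(x - 2) = 0. The curves meet at x = 0, 2, 4.
On [0, 2], w = x^3 - 6*x^2 + 10*x + 5 is on top; that piece has area ∫[0,2] (x^3 - 6*x^2 + 8*x) dx = 4.
On [2, 4], w = 2*x + 5 is on top; that piece has area ∫[2,4] (-(x^3 - 6*x^2 + 8*x)) dx = 4.
Total enclosed area = 4 + 4 = 8.

8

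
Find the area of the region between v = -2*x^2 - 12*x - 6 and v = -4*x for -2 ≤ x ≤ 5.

The difference (-2*x^2 - 12*x - 6) - (-4*x) = -2*x^2 - 8*x - 6 changes sign at x = -1 inside [-2, 5], so split the integral there.
∫[-2,-1] (-2*x^2 - 8*x - 6) dx = 4/3.
∫[-1,5] (-2*x^2 - 8*x - 6) dx = -216; the area of that piece is 216.
Total area = 4/3 + 216 = 652/3.

652/3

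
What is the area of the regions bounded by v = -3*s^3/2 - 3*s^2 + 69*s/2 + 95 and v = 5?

Set the curves equal: -3*s^3/2 - 3*s^2 + 69*s/2 + 95 = 5, so -3*s^3/2 - 3*s^2 + 69*s/2 + 90 = 0, which factors as -3*(s - 5)*(s + 3)*(s + 4)/2 = 0. The curves meet at s = -4, -3, 5.
On [-4, -3], v = 5 is on top; that piece has area ∫[-4,-3] (-(-3*s^3/2 - 3*s^2 + 69*s/2 + 90)) ds = 17/8.
On [-3, 5], v = -3*s^3/2 - 3*s^2 + 69*s/2 + 95 is on top; that piece has area ∫[-3,5] (-3*s^3/2 - 3*s^2 + 69*s/2 + 90) ds = 640.
Total enclosed area = 17/8 + 640 = 5137/8.

5137/8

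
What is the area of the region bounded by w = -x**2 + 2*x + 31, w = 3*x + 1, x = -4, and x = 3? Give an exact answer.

On [-4, 3], (-x**2 + 2*x + 31) - (3*x + 1) = -x**2 - x + 30 is ≥ 0 throughout, so the area is a single integral of |-x**2 - x + 30|.
∫[-4,3] (-x**2 - x + 30) dx = 1099/6.

1099/6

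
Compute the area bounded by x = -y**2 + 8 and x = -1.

36

Both boundary curves give x as a function of y, so integrate with respect to y. Setting them equal: -y**2 + 9 = 0, i.e. -(y - 3)*(y + 3) = 0, so they meet at y = -3, 3.
For y in [-3, 3], x = -y**2 + 8 is on the right; area = ∫[-3,3] (-y**2 + 9) dy = 36.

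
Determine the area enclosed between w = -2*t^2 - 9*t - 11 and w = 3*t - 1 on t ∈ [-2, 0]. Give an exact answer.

The difference (-2*t^2 - 9*t - 11) - (3*t - 1) = -2*t^2 - 12*t - 10 changes sign at t = -1 inside [-2, 0], so split the integral there.
∫[-2,-1] (-2*t^2 - 12*t - 10) dt = 10/3.
∫[-1,0] (-2*t^2 - 12*t - 10) dt = -14/3; the area of that piece is 14/3.
Total area = 10/3 + 14/3 = 8.

8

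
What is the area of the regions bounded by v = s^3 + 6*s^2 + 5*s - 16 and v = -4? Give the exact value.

131/4

Set the curves equal: s^3 + 6*s^2 + 5*s - 16 = -4, so s^3 + 6*s^2 + 5*s - 12 = 0, which factors as (s - 1)*(s + 3)*(s + 4) = 0. The curves meet at s = -4, -3, 1.
On [-4, -3], v = s^3 + 6*s^2 + 5*s - 16 is on top; that piece has area ∫[-4,-3] (s^3 + 6*s^2 + 5*s - 12) ds = 3/4.
On [-3, 1], v = -4 is on top; that piece has area ∫[-3,1] (-(s^3 + 6*s^2 + 5*s - 12)) ds = 32.
Total enclosed area = 3/4 + 32 = 131/4.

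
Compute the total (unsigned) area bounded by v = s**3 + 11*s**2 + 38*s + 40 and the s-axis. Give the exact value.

The curve meets the s-axis where s**3 + 11*s**2 + 38*s + 40 = 0, i.e. (s + 2)*(s + 4)*(s + 5) = 0, at s = -5, -4, -2.
On [-5, -4] the curve lies above the axis; ∫[-5,-4] (s**3 + 11*s**2 + 38*s + 40) ds = 5/12, giving area 5/12.
On [-4, -2] the curve lies below the axis; ∫[-4,-2] (s**3 + 11*s**2 + 38*s + 40) ds = -8/3, giving area 8/3.
Total area = 5/12 + 8/3 = 37/12.

37/12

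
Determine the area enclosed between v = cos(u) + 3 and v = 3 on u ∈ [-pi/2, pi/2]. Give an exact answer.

2

On [-pi/2, pi/2], (cos(u) + 3) - (3) = cos(u) is ≥ 0 throughout, so the area is a single integral of |cos(u)|.
∫[-pi/2,pi/2] (cos(u)) du = 2.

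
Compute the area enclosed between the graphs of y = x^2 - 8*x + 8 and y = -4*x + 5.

Set the curves equal: x^2 - 8*x + 8 = -4*x + 5, so x^2 - 4*x + 3 = 0, which factors as (x - 3)*(x - 1) = 0. The curves meet at x = 1, 3.
On [1, 3], y = -4*x + 5 is on top; that piece has area ∫[1,3] (-(x^2 - 4*x + 3)) dx = 4/3.

4/3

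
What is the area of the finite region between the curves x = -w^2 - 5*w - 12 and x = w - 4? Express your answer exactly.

4/3

Both boundary curves give x as a function of w, so integrate with respect to w. Setting them equal: -w^2 - 6*w - 8 = 0, i.e. -(w + 2)*(w + 4) = 0, so they meet at w = -4, -2.
For w in [-4, -2], x = -w^2 - 5*w - 12 is on the right; area = ∫[-4,-2] (-w^2 - 6*w - 8) dw = 4/3.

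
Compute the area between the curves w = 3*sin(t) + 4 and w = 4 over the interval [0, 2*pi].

12

The difference (3*sin(t) + 4) - (4) = 3*sin(t) changes sign at t = pi inside [0, 2*pi], so split the integral there.
∫[0,pi] (3*sin(t)) dt = 6.
∫[pi,2*pi] (3*sin(t)) dt = -6; the area of that piece is 6.
Total area = 6 + 6 = 12.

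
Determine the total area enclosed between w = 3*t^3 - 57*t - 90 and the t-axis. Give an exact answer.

1551/2

The curve meets the t-axis where 3*t^3 - 57*t - 90 = 0, i.e. 3*(t - 5)*(t + 2)*(t + 3) = 0, at t = -3, -2, 5.
On [-3, -2] the curve lies above the axis; ∫[-3,-2] (3*t^3 - 57*t - 90) dt = 15/4, giving area 15/4.
On [-2, 5] the curve lies below the axis; ∫[-2,5] (3*t^3 - 57*t - 90) dt = -3087/4, giving area 3087/4.
Total area = 15/4 + 3087/4 = 1551/2.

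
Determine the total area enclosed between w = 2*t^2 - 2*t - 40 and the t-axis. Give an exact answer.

The curve meets the t-axis where 2*t^2 - 2*t - 40 = 0, i.e. 2*(t - 5)*(t + 4) = 0, at t = -4, 5.
On [-4, 5] the curve lies below the axis; ∫[-4,5] (2*t^2 - 2*t - 40) dt = -243, giving area 243.

243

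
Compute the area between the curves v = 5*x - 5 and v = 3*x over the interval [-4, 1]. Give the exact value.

40

On [-4, 1], (5*x - 5) - (3*x) = 2*x - 5 is ≤ 0 throughout, so the area is a single integral of |2*x - 5|.
∫[-4,1] (2*x - 5) dx = -40; the area of that piece is 40.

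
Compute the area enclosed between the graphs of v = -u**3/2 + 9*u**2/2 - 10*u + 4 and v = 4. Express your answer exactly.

131/8

Set the curves equal: -u**3/2 + 9*u**2/2 - 10*u + 4 = 4, so -u**3/2 + 9*u**2/2 - 10*u = 0, which factors as -u*(u - 5)*(u - 4)/2 = 0. The curves meet at u = 0, 4, 5.
On [0, 4], v = 4 is on top; that piece has area ∫[0,4] (-(-u**3/2 + 9*u**2/2 - 10*u)) du = 16.
On [4, 5], v = -u**3/2 + 9*u**2/2 - 10*u + 4 is on top; that piece has area ∫[4,5] (-u**3/2 + 9*u**2/2 - 10*u) du = 3/8.
Total enclosed area = 16 + 3/8 = 131/8.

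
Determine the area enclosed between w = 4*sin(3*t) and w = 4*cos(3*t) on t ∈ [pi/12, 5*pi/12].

8*sqrt(2)/3

On [pi/12, 5*pi/12], (4*sin(3*t)) - (4*cos(3*t)) = 4*sin(3*t) - 4*cos(3*t) is ≥ 0 throughout, so the area is a single integral of |4*sin(3*t) - 4*cos(3*t)|.
∫[pi/12,5*pi/12] (4*sin(3*t) - 4*cos(3*t)) dt = 8*sqrt(2)/3.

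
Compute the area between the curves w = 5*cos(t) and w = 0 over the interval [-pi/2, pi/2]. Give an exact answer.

10

On [-pi/2, pi/2], (5*cos(t)) - (0) = 5*cos(t) is ≥ 0 throughout, so the area is a single integral of |5*cos(t)|.
∫[-pi/2,pi/2] (5*cos(t)) dt = 10.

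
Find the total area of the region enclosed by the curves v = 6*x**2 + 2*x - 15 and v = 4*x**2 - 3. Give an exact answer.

Set the curves equal: 6*x**2 + 2*x - 15 = 4*x**2 - 3, so 2*x**2 + 2*x - 12 = 0, which factors as 2*(x - 2)*(x + 3) = 0. The curves meet at x = -3, 2.
On [-3, 2], v = 4*x**2 - 3 is on top; that piece has area ∫[-3,2] (-(2*x**2 + 2*x - 12)) dx = 125/3.

125/3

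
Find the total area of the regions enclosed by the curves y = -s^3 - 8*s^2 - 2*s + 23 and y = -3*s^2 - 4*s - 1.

Set the curves equal: -s^3 - 8*s^2 - 2*s + 23 = -3*s^2 - 4*s - 1, so -s^3 - 5*s^2 + 2*s + 24 = 0, which factors as -(s - 2)*(s + 3)*(s + 4) = 0. The curves meet at s = -4, -3, 2.
On [-4, -3], y = -3*s^2 - 4*s - 1 is on top; that piece has area ∫[-4,-3] (-(-s^3 - 5*s^2 + 2*s + 24)) ds = 11/12.
On [-3, 2], y = -s^3 - 8*s^2 - 2*s + 23 is on top; that piece has area ∫[-3,2] (-s^3 - 5*s^2 + 2*s + 24) ds = 875/12.
Total enclosed area = 11/12 + 875/12 = 443/6.

443/6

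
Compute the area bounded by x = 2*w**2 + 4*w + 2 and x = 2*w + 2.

Both boundary curves give x as a function of w, so integrate with respect to w. Setting them equal: 2*w**2 + 2*w = 0, i.e. 2*w*(w + 1) = 0, so they meet at w = -1, 0.
For w in [-1, 0], x = 2*w**2 + 4*w + 2 is on the left; area = ∫[-1,0] (-(2*w**2 + 2*w)) dw = 1/3.

1/3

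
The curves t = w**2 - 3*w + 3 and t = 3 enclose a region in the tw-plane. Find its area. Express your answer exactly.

Both boundary curves give t as a function of w, so integrate with respect to w. Setting them equal: w**2 - 3*w = 0, i.e. w*(w - 3) = 0, so they meet at w = 0, 3.
For w in [0, 3], t = w**2 - 3*w + 3 is on the left; area = ∫[0,3] (-(w**2 - 3*w)) dw = 9/2.

9/2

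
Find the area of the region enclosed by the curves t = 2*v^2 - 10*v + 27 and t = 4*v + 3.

1/3

Both boundary curves give t as a function of v, so integrate with respect to v. Setting them equal: 2*v^2 - 14*v + 24 = 0, i.e. 2*(v - 4)*(v - 3) = 0, so they meet at v = 3, 4.
For v in [3, 4], t = 2*v^2 - 10*v + 27 is on the left; area = ∫[3,4] (-(2*v^2 - 14*v + 24)) dv = 1/3.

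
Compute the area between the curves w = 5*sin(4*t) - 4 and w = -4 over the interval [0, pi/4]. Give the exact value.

On [0, pi/4], (5*sin(4*t) - 4) - (-4) = 5*sin(4*t) is ≥ 0 throughout, so the area is a single integral of |5*sin(4*t)|.
∫[0,pi/4] (5*sin(4*t)) dt = 5/2.

5/2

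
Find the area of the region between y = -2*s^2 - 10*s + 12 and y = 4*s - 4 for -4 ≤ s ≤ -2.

On [-4, -2], (-2*s^2 - 10*s + 12) - (4*s - 4) = -2*s^2 - 14*s + 16 is ≥ 0 throughout, so the area is a single integral of |-2*s^2 - 14*s + 16|.
∫[-4,-2] (-2*s^2 - 14*s + 16) ds = 236/3.

236/3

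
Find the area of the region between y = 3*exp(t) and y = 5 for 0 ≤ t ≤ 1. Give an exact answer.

-12 - 10*log(3) + 3*exp(1) + 10*log(5)

The difference (3*exp(t)) - (5) = 3*exp(t) - 5 changes sign at t = log(5/3) inside [0, 1], so split the integral there.
∫[0,log(5/3)] (3*exp(t) - 5) dt = log(243/3125) + 2; the area of that piece is -2 + log(3125/243).
∫[log(5/3),1] (3*exp(t) - 5) dt = -10 - 5*log(3) + 5*log(5) + 3*exp(1).
Total area = (-2 + log(3125/243)) + (-10 - 5*log(3) + 5*log(5) + 3*exp(1)) = -12 - 10*log(3) + 3*exp(1) + 10*log(5).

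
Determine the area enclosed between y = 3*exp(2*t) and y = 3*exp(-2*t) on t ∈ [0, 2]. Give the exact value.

On [0, 2], (3*exp(2*t)) - (3*exp(-2*t)) = 3*exp(2*t) - 3*exp(-2*t) is ≥ 0 throughout, so the area is a single integral of |3*exp(2*t) - 3*exp(-2*t)|.
∫[0,2] (3*exp(2*t) - 3*exp(-2*t)) dt = -3 + 3*exp(-4)/2 + 3*exp(4)/2.

-3 + 3*exp(-4)/2 + 3*exp(4)/2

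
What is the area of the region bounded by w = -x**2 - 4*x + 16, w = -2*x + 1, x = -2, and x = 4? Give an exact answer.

188/3

The difference (-x**2 - 4*x + 16) - (-2*x + 1) = -x**2 - 2*x + 15 changes sign at x = 3 inside [-2, 4], so split the integral there.
∫[-2,3] (-x**2 - 2*x + 15) dx = 175/3.
∫[3,4] (-x**2 - 2*x + 15) dx = -13/3; the area of that piece is 13/3.
Total area = 175/3 + 13/3 = 188/3.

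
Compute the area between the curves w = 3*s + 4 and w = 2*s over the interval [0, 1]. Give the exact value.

9/2

On [0, 1], (3*s + 4) - (2*s) = s + 4 is ≥ 0 throughout, so the area is a single integral of |s + 4|.
∫[0,1] (s + 4) ds = 9/2.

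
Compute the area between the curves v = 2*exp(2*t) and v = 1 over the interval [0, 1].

On [0, 1], (2*exp(2*t)) - (1) = 2*exp(2*t) - 1 is ≥ 0 throughout, so the area is a single integral of |2*exp(2*t) - 1|.
∫[0,1] (2*exp(2*t) - 1) dt = -2 + exp(2).

-2 + exp(2)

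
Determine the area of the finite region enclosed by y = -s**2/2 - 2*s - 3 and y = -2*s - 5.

16/3

Set the curves equal: -s**2/2 - 2*s - 3 = -2*s - 5, so -s**2/2 + 2 = 0, which factors as -(s - 2)*(s + 2)/2 = 0. The curves meet at s = -2, 2.
On [-2, 2], y = -s**2/2 - 2*s - 3 is on top; that piece has area ∫[-2,2] (-s**2/2 + 2) ds = 16/3.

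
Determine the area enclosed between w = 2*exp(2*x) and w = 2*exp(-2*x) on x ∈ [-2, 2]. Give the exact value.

The difference (2*exp(2*x)) - (2*exp(-2*x)) = 2*exp(2*x) - 2*exp(-2*x) changes sign at x = 0 inside [-2, 2], so split the integral there.
∫[-2,0] (2*exp(2*x) - 2*exp(-2*x)) dx = -exp(4) - exp(-4) + 2; the area of that piece is -2 + exp(-4) + exp(4).
∫[0,2] (2*exp(2*x) - 2*exp(-2*x)) dx = -2 + exp(-4) + exp(4).
Total area = (-2 + exp(-4) + exp(4)) + (-2 + exp(-4) + exp(4)) = -4 + 2*exp(-4) + 2*exp(4).

-4 + 2*exp(-4) + 2*exp(4)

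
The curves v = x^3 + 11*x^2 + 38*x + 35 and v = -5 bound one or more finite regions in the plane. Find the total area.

37/12

Set the curves equal: x^3 + 11*x^2 + 38*x + 35 = -5, so x^3 + 11*x^2 + 38*x + 40 = 0, which factors as (x + 2)*(x + 4)*(x + 5) = 0. The curves meet at x = -5, -4, -2.
On [-5, -4], v = x^3 + 11*x^2 + 38*x + 35 is on top; that piece has area ∫[-5,-4] (x^3 + 11*x^2 + 38*x + 40) dx = 5/12.
On [-4, -2], v = -5 is on top; that piece has area ∫[-4,-2] (-(x^3 + 11*x^2 + 38*x + 40)) dx = 8/3.
Total enclosed area = 5/12 + 8/3 = 37/12.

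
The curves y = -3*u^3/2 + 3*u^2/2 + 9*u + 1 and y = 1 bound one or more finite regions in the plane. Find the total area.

253/8

Set the curves equal: -3*u^3/2 + 3*u^2/2 + 9*u + 1 = 1, so -3*u^3/2 + 3*u^2/2 + 9*u = 0, which factors as -3*u*(u - 3)*(u + 2)/2 = 0. The curves meet at u = -2, 0, 3.
On [-2, 0], y = 1 is on top; that piece has area ∫[-2,0] (-(-3*u^3/2 + 3*u^2/2 + 9*u)) du = 8.
On [0, 3], y = -3*u^3/2 + 3*u^2/2 + 9*u + 1 is on top; that piece has area ∫[0,3] (-3*u^3/2 + 3*u^2/2 + 9*u) du = 189/8.
Total enclosed area = 8 + 189/8 = 253/8.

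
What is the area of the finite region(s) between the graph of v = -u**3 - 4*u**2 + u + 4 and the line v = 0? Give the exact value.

The curve meets the u-axis where -u**3 - 4*u**2 + u + 4 = 0, i.e. -(u - 1)*(u + 1)*(u + 4) = 0, at u = -4, -1, 1.
On [-4, -1] the curve lies below the axis; ∫[-4,-1] (-u**3 - 4*u**2 + u + 4) du = -63/4, giving area 63/4.
On [-1, 1] the curve lies above the axis; ∫[-1,1] (-u**3 - 4*u**2 + u + 4) du = 16/3, giving area 16/3.
Total area = 63/4 + 16/3 = 253/12.

253/12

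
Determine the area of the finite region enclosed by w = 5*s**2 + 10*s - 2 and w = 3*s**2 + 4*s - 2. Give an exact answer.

9

Set the curves equal: 5*s**2 + 10*s - 2 = 3*s**2 + 4*s - 2, so 2*s**2 + 6*s = 0, which factors as 2*s*(s + 3) = 0. The curves meet at s = -3, 0.
On [-3, 0], w = 3*s**2 + 4*s - 2 is on top; that piece has area ∫[-3,0] (-(2*s**2 + 6*s)) ds = 9.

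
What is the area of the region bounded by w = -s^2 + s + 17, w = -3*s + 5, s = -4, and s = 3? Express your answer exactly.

The difference (-s^2 + s + 17) - (-3*s + 5) = -s^2 + 4*s + 12 changes sign at s = -2 inside [-4, 3], so split the integral there.
∫[-4,-2] (-s^2 + 4*s + 12) ds = -56/3; the area of that piece is 56/3.
∫[-2,3] (-s^2 + 4*s + 12) ds = 175/3.
Total area = 56/3 + 175/3 = 77.

77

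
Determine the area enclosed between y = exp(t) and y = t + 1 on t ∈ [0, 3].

On [0, 3], (exp(t)) - (t + 1) = -t + exp(t) - 1 is ≥ 0 throughout, so the area is a single integral of |-t + exp(t) - 1|.
∫[0,3] (-t + exp(t) - 1) dt = -17/2 + exp(3).

-17/2 + exp(3)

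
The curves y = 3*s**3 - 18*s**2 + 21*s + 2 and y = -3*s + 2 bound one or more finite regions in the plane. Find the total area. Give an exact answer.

Set the curves equal: 3*s**3 - 18*s**2 + 21*s + 2 = -3*s + 2, so 3*s**3 - 18*s**2 + 24*s = 0, which factors as 3*s*(s - 4)*(s - 2) = 0. The curves meet at s = 0, 2, 4.
On [0, 2], y = 3*s**3 - 18*s**2 + 21*s + 2 is on top; that piece has area ∫[0,2] (3*s**3 - 18*s**2 + 24*s) ds = 12.
On [2, 4], y = -3*s + 2 is on top; that piece has area ∫[2,4] (-(3*s**3 - 18*s**2 + 24*s)) ds = 12.
Total enclosed area = 12 + 12 = 24.

24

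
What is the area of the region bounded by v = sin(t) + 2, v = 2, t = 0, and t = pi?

2

On [0, pi], (sin(t) + 2) - (2) = sin(t) is ≥ 0 throughout, so the area is a single integral of |sin(t)|.
∫[0,pi] (sin(t)) dt = 2.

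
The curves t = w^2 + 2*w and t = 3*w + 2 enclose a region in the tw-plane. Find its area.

Both boundary curves give t as a function of w, so integrate with respect to w. Setting them equal: w^2 - w - 2 = 0, i.e. (w - 2)*(w + 1) = 0, so they meet at w = -1, 2.
For w in [-1, 2], t = w^2 + 2*w is on the left; area = ∫[-1,2] (-(w^2 - w - 2)) dw = 9/2.

9/2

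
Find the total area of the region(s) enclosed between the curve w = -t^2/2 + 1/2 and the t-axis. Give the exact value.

The curve meets the t-axis where -t^2/2 + 1/2 = 0, i.e. -(t - 1)*(t + 1)/2 = 0, at t = -1, 1.
On [-1, 1] the curve lies above the axis; ∫[-1,1] (-t^2/2 + 1/2) dt = 2/3, giving area 2/3.

2/3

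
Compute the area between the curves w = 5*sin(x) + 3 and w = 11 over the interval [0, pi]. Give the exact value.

-10 + 8*pi

On [0, pi], (5*sin(x) + 3) - (11) = 5*sin(x) - 8 is ≤ 0 throughout, so the area is a single integral of |5*sin(x) - 8|.
∫[0,pi] (5*sin(x) - 8) dx = 10 - 8*pi; the area of that piece is -10 + 8*pi.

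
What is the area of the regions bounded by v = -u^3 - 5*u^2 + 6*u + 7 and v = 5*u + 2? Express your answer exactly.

Set the curves equal: -u^3 - 5*u^2 + 6*u + 7 = 5*u + 2, so -u^3 - 5*u^2 + u + 5 = 0, which factors as -(u - 1)*(u + 1)*(u + 5) = 0. The curves meet at u = -5, -1, 1.
On [-5, -1], v = 5*u + 2 is on top; that piece has area ∫[-5,-1] (-(-u^3 - 5*u^2 + u + 5)) du = 128/3.
On [-1, 1], v = -u^3 - 5*u^2 + 6*u + 7 is on top; that piece has area ∫[-1,1] (-u^3 - 5*u^2 + u + 5) du = 20/3.
Total enclosed area = 128/3 + 20/3 = 148/3.

148/3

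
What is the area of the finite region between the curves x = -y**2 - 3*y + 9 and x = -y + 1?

Both boundary curves give x as a function of y, so integrate with respect to y. Setting them equal: -y**2 - 2*y + 8 = 0, i.e. -(y - 2)*(y + 4) = 0, so they meet at y = -4, 2.
For y in [-4, 2], x = -y**2 - 3*y + 9 is on the right; area = ∫[-4,2] (-y**2 - 2*y + 8) dy = 36.

36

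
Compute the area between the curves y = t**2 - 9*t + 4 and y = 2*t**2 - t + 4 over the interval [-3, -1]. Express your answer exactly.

On [-3, -1], (t**2 - 9*t + 4) - (2*t**2 - t + 4) = -t**2 - 8*t is ≥ 0 throughout, so the area is a single integral of |-t**2 - 8*t|.
∫[-3,-1] (-t**2 - 8*t) dt = 70/3.

70/3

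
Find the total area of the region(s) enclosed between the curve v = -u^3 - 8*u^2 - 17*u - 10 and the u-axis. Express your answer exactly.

71/6

The curve meets the u-axis where -u^3 - 8*u^2 - 17*u - 10 = 0, i.e. -(u + 1)*(u + 2)*(u + 5) = 0, at u = -5, -2, -1.
On [-5, -2] the curve lies below the axis; ∫[-5,-2] (-u^3 - 8*u^2 - 17*u - 10) du = -45/4, giving area 45/4.
On [-2, -1] the curve lies above the axis; ∫[-2,-1] (-u^3 - 8*u^2 - 17*u - 10) du = 7/12, giving area 7/12.
Total area = 45/4 + 7/12 = 71/6.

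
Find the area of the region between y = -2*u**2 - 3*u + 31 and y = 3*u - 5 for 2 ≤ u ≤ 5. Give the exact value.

149/3

The difference (-2*u**2 - 3*u + 31) - (3*u - 5) = -2*u**2 - 6*u + 36 changes sign at u = 3 inside [2, 5], so split the integral there.
∫[2,3] (-2*u**2 - 6*u + 36) du = 25/3.
∫[3,5] (-2*u**2 - 6*u + 36) du = -124/3; the area of that piece is 124/3.
Total area = 25/3 + 124/3 = 149/3.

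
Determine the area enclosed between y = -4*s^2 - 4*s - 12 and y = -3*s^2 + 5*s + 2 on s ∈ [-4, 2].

The difference (-4*s^2 - 4*s - 12) - (-3*s^2 + 5*s + 2) = -s^2 - 9*s - 14 changes sign at s = -2 inside [-4, 2], so split the integral there.
∫[-4,-2] (-s^2 - 9*s - 14) ds = 22/3.
∫[-2,2] (-s^2 - 9*s - 14) ds = -184/3; the area of that piece is 184/3.
Total area = 22/3 + 184/3 = 206/3.

206/3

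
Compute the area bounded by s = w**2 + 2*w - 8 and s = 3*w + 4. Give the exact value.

343/6

Both boundary curves give s as a function of w, so integrate with respect to w. Setting them equal: w**2 - w - 12 = 0, i.e. (w - 4)*(w + 3) = 0, so they meet at w = -3, 4.
For w in [-3, 4], s = w**2 + 2*w - 8 is on the left; area = ∫[-3,4] (-(w**2 - w - 12)) dw = 343/6.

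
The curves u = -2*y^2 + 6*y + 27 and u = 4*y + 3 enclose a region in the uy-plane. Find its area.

343/3

Both boundary curves give u as a function of y, so integrate with respect to y. Setting them equal: -2*y^2 + 2*y + 24 = 0, i.e. -2*(y - 4)*(y + 3) = 0, so they meet at y = -3, 4.
For y in [-3, 4], u = -2*y^2 + 6*y + 27 is on the right; area = ∫[-3,4] (-2*y^2 + 2*y + 24) dy = 343/3.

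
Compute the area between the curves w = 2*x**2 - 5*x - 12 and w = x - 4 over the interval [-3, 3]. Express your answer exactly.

188/3

The difference (2*x**2 - 5*x - 12) - (x - 4) = 2*x**2 - 6*x - 8 changes sign at x = -1 inside [-3, 3], so split the integral there.
∫[-3,-1] (2*x**2 - 6*x - 8) dx = 76/3.
∫[-1,3] (2*x**2 - 6*x - 8) dx = -112/3; the area of that piece is 112/3.
Total area = 76/3 + 112/3 = 188/3.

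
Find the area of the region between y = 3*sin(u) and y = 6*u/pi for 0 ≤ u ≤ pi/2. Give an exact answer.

On [0, pi/2], (3*sin(u)) - (6*u/pi) = -6*u/pi + 3*sin(u) is ≥ 0 throughout, so the area is a single integral of |-6*u/pi + 3*sin(u)|.
∫[0,pi/2] (-6*u/pi + 3*sin(u)) du = 3 - 3*pi/4.

3 - 3*pi/4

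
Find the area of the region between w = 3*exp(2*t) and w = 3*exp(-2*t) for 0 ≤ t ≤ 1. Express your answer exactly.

-3 + 3*exp(-2)/2 + 3*exp(2)/2

On [0, 1], (3*exp(2*t)) - (3*exp(-2*t)) = 3*exp(2*t) - 3*exp(-2*t) is ≥ 0 throughout, so the area is a single integral of |3*exp(2*t) - 3*exp(-2*t)|.
∫[0,1] (3*exp(2*t) - 3*exp(-2*t)) dt = -3 + 3*exp(-2)/2 + 3*exp(2)/2.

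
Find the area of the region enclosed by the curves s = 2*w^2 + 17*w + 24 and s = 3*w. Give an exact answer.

1/3

Both boundary curves give s as a function of w, so integrate with respect to w. Setting them equal: 2*w^2 + 14*w + 24 = 0, i.e. 2*(w + 3)*(w + 4) = 0, so they meet at w = -4, -3.
For w in [-4, -3], s = 2*w^2 + 17*w + 24 is on the left; area = ∫[-4,-3] (-(2*w^2 + 14*w + 24)) dw = 1/3.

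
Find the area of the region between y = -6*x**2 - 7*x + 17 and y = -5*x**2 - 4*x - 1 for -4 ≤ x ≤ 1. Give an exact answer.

On [-4, 1], (-6*x**2 - 7*x + 17) - (-5*x**2 - 4*x - 1) = -x**2 - 3*x + 18 is ≥ 0 throughout, so the area is a single integral of |-x**2 - 3*x + 18|.
∫[-4,1] (-x**2 - 3*x + 18) dx = 545/6.

545/6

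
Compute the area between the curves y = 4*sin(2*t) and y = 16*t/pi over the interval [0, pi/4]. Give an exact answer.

On [0, pi/4], (4*sin(2*t)) - (16*t/pi) = -16*t/pi + 4*sin(2*t) is ≥ 0 throughout, so the area is a single integral of |-16*t/pi + 4*sin(2*t)|.
∫[0,pi/4] (-16*t/pi + 4*sin(2*t)) dt = 2 - pi/2.

2 - pi/2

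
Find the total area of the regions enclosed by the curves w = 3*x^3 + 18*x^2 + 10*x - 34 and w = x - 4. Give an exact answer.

Set the curves equal: 3*x^3 + 18*x^2 + 10*x - 34 = x - 4, so 3*x^3 + 18*x^2 + 9*x - 30 = 0, which factors as 3*(x - 1)*(x + 2)*(x + 5) = 0. The curves meet at x = -5, -2, 1.
On [-5, -2], w = 3*x^3 + 18*x^2 + 10*x - 34 is on top; that piece has area ∫[-5,-2] (3*x^3 + 18*x^2 + 9*x - 30) dx = 243/4.
On [-2, 1], w = x - 4 is on top; that piece has area ∫[-2,1] (-(3*x^3 + 18*x^2 + 9*x - 30)) dx = 243/4.
Total enclosed area = 243/4 + 243/4 = 243/2.

243/2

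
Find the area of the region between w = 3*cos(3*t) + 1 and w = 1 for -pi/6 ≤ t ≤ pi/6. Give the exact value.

2

On [-pi/6, pi/6], (3*cos(3*t) + 1) - (1) = 3*cos(3*t) is ≥ 0 throughout, so the area is a single integral of |3*cos(3*t)|.
∫[-pi/6,pi/6] (3*cos(3*t)) dt = 2.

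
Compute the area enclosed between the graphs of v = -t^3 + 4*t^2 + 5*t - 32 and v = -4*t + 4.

Set the curves equal: -t^3 + 4*t^2 + 5*t - 32 = -4*t + 4, so -t^3 + 4*t^2 + 9*t - 36 = 0, which factors as -(t - 4)*(t - 3)*(t + 3) = 0. The curves meet at t = -3, 3, 4.
On [-3, 3], v = -4*t + 4 is on top; that piece has area ∫[-3,3] (-(-t^3 + 4*t^2 + 9*t - 36)) dt = 144.
On [3, 4], v = -t^3 + 4*t^2 + 5*t - 32 is on top; that piece has area ∫[3,4] (-t^3 + 4*t^2 + 9*t - 36) dt = 13/12.
Total enclosed area = 144 + 13/12 = 1741/12.

1741/12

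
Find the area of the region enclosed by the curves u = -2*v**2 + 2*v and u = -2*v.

Both boundary curves give u as a function of v, so integrate with respect to v. Setting them equal: -2*v**2 + 4*v = 0, i.e. -2*v*(v - 2) = 0, so they meet at v = 0, 2.
For v in [0, 2], u = -2*v**2 + 2*v is on the right; area = ∫[0,2] (-2*v**2 + 4*v) dv = 8/3.

8/3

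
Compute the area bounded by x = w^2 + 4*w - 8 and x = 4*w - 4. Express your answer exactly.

Both boundary curves give x as a function of w, so integrate with respect to w. Setting them equal: w^2 - 4 = 0, i.e. (w - 2)*(w + 2) = 0, so they meet at w = -2, 2.
For w in [-2, 2], x = w^2 + 4*w - 8 is on the left; area = ∫[-2,2] (-(w^2 - 4)) dw = 32/3.

32/3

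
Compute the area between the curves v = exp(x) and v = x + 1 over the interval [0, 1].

On [0, 1], (exp(x)) - (x + 1) = -x + exp(x) - 1 is ≥ 0 throughout, so the area is a single integral of |-x + exp(x) - 1|.
∫[0,1] (-x + exp(x) - 1) dx = -5/2 + exp(1).

-5/2 + exp(1)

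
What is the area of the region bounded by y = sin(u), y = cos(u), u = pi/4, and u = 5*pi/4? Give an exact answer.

On [pi/4, 5*pi/4], (sin(u)) - (cos(u)) = sin(u) - cos(u) is ≥ 0 throughout, so the area is a single integral of |sin(u) - cos(u)|.
∫[pi/4,5*pi/4] (sin(u) - cos(u)) du = 2*sqrt(2).

2*sqrt(2)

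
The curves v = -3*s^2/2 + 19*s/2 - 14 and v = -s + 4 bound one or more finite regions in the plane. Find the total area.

Set the curves equal: -3*s^2/2 + 19*s/2 - 14 = -s + 4, so -3*s^2/2 + 21*s/2 - 18 = 0, which factors as -3*(s - 4)*(s - 3)/2 = 0. The curves meet at s = 3, 4.
On [3, 4], v = -3*s^2/2 + 19*s/2 - 14 is on top; that piece has area ∫[3,4] (-3*s^2/2 + 21*s/2 - 18) ds = 1/4.

1/4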